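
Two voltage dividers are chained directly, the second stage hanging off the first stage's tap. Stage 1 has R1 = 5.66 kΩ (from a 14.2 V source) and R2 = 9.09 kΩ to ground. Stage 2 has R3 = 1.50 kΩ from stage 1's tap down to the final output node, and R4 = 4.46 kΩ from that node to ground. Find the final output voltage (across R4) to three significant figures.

Stage 2 presents R3+R4 = 5.960 kΩ as a load on stage 1's tap.
Stage 1's lower leg becomes R2‖(R3+R4) = 3.600 kΩ, so V_mid = 14.2 × 3.600/9.260 = 5.520 V.
Stage 2 is itself unloaded: V_out = V_mid × R4/(R3+R4) = 5.520 × 4.46/5.960 = 4.13 V.

V_out ≈ 4.13 V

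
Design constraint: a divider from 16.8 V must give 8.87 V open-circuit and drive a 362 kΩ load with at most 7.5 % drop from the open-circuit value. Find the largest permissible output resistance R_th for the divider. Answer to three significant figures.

R_th ≤ 29.4 kΩ

Loading drop = R_th/(R_th + R_L) ≤ 0.0750, so R_th ≤ R_L · ε/(1−ε) = 362 kΩ × 0.0750/0.9250 = 29.4 kΩ.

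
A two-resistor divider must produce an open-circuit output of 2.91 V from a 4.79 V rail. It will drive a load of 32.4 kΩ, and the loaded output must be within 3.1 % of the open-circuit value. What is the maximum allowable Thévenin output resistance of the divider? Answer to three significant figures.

Loading drop = R_th/(R_th + R_L) ≤ 0.0310, so R_th ≤ R_L · ε/(1−ε) = 32.4 kΩ × 0.0310/0.9690 = 1.04 kΩ.

R_th ≤ 1.04 kΩ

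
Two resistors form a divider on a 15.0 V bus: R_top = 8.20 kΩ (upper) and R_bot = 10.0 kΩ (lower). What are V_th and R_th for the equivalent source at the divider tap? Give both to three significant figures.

V_th = 8.24 V, R_th = 4.51 kΩ

V_th is the open-circuit tap voltage: 15.0 × 10.0/(8.20 + 10.0) = 8.24 V.
With the supply zeroed, R_top and R_bot appear in parallel from the tap: R_th = R_top‖R_bot = (8.20 × 10.0)/18.20 = 4.51 kΩ.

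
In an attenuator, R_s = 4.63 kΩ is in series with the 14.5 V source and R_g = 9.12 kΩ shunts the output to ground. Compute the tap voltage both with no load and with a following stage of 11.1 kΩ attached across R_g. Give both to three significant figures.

Open-circuit: V = 14.5 × 9.12/(4.63 + 9.12) = 9.62 V.
With the load, R_g becomes R_g‖R_L = 5.007 kΩ, so V = 14.5 × 5.007/9.637 = 7.53 V.

Unloaded: 9.62 V; loaded: 7.53 V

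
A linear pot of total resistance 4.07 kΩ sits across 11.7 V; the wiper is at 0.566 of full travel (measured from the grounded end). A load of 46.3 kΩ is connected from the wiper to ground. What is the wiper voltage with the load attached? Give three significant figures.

V ≈ 6.48 V

The wiper splits the pot into (1−α)R = 1.766 kΩ above and αR = 2.304 kΩ below.
Lower section ‖ load = 2.194 kΩ.
V_wiper = 11.7 × 2.194/(1.766 + 2.194) = 6.48 V.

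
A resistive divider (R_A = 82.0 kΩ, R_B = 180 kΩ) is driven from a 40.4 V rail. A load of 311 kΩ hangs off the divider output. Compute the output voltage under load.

V_out ≈ 23.5 V

The load sits in parallel with R_B: R_B‖R_L = (180 × 311) / (180 + 311) = 114.0 kΩ.
V_out = 40.4 × 114.0 / (82.0 + 114.0) = 40.4 × 114.0/196.0 = 23.5 V.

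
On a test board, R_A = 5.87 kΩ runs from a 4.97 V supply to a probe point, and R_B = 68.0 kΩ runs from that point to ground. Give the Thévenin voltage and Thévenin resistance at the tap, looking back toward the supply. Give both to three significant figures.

V_th is the open-circuit tap voltage: 4.97 × 68.0/(5.87 + 68.0) = 4.58 V.
With the supply zeroed, R_A and R_B appear in parallel from the tap: R_th = R_A‖R_B = (5.87 × 68.0)/73.87 = 5.40 kΩ.

V_th = 4.58 V, R_th = 5.40 kΩ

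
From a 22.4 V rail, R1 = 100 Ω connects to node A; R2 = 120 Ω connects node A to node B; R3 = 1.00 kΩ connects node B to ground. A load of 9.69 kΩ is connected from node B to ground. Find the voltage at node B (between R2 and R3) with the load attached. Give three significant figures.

V ≈ 18.0 V

At node B, R3 is in parallel with the load: R3‖R_L = 906.5 Ω.
Below node A the resistance is R2 + (R3‖R_L) = 1026 Ω, so V_A = 22.4 × 1026/1126 = 20.41 V.
Then V_B = V_A × (R3‖R_L)/(R2 + R3‖R_L) = 20.41 × 906.5/1026 = 18.0 V.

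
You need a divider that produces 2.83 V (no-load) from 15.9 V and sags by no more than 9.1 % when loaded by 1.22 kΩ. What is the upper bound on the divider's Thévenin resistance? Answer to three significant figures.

R_th ≤ 122 Ω

Loading drop = R_th/(R_th + R_L) ≤ 0.0910, so R_th ≤ R_L · ε/(1−ε) = 1.22 kΩ × 0.0910/0.9090 = 122 Ω.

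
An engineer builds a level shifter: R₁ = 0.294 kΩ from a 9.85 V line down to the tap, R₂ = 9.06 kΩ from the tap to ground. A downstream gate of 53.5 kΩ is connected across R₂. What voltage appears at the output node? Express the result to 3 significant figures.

V_out ≈ 9.49 V

The load sits in parallel with R₂: R₂‖R_L = (9060 × 53500) / (9060 + 53500) = 7748 Ω.
V_out = 9.85 × 7748 / (294 + 7748) = 9.85 × 7748/8042 = 9.49 V.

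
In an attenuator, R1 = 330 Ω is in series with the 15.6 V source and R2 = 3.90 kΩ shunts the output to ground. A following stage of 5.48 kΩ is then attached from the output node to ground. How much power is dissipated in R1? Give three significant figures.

Total resistance from the source is R1 + (R2‖R_L) = 2608 Ω, so I = 15.6/2608 Ω = 5.981 mA.
P = I²·R1 = (5.981 mA)² × 330 Ω = 11.8 mW.

P ≈ 11.8 mW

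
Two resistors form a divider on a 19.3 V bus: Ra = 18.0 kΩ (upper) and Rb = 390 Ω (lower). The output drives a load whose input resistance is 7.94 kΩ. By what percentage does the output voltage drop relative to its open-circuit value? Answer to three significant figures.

The divider's output (Thévenin) resistance is Ra‖Rb = 381.7 Ω.
Fractional drop under load = R_th/(R_th + R_L) = 381.7 / (381.7 + 7940) = 0.04587.
So the output falls by 4.59 %.

4.59 %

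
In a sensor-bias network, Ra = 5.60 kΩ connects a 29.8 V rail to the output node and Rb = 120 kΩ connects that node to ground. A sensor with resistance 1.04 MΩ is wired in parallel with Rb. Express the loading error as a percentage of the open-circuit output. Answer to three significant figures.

0.512 %

The divider's output (Thévenin) resistance is Ra‖Rb = 5.350 kΩ.
Fractional drop under load = R_th/(R_th + R_L) = 5.350 / (5.350 + 1040) = 0.005118.
So the output falls by 0.512 %.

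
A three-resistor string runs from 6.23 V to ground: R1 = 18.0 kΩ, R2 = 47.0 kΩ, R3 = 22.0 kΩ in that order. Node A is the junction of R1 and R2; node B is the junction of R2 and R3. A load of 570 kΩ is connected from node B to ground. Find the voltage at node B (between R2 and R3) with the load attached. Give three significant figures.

V ≈ 1.53 V

At node B, R3 is in parallel with the load: R3‖R_L = 21.18 kΩ.
Below node A the resistance is R2 + (R3‖R_L) = 68.18 kΩ, so V_A = 6.23 × 68.18/86.18 = 4.929 V.
Then V_B = V_A × (R3‖R_L)/(R2 + R3‖R_L) = 4.929 × 21.18/68.18 = 1.53 V.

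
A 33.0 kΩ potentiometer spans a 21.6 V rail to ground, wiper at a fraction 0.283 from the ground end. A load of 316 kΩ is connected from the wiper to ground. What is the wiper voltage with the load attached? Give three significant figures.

V ≈ 5.99 V

The wiper splits the pot into (1−α)R = 23.66 kΩ above and αR = 9.339 kΩ below.
Lower section ‖ load = 9.071 kΩ.
V_wiper = 21.6 × 9.071/(23.66 + 9.071) = 5.99 V.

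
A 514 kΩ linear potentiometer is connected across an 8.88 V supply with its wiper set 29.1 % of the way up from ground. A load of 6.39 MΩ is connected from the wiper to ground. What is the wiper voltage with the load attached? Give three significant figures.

The wiper splits the pot into (1−α)R = 364.4 kΩ above and αR = 149.6 kΩ below.
Lower section ‖ load = 146.2 kΩ.
V_wiper = 8.88 × 146.2/(364.4 + 146.2) = 2.54 V.

V ≈ 2.54 V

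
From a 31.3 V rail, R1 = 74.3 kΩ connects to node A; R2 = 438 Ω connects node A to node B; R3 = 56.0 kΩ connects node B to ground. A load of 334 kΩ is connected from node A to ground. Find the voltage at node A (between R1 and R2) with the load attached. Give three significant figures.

Below node A the series string R2+R3 = 56440 Ω sits in parallel with the 334000 Ω load: 48280 Ω.
V_A = 31.3 × 48280/(74300 + 48280) = 12.3 V.

V ≈ 12.3 V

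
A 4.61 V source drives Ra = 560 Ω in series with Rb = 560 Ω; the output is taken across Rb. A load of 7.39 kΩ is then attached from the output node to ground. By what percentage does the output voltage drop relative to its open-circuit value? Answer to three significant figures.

3.65 %

The divider's output (Thévenin) resistance is Ra‖Rb = 280.0 Ω.
Fractional drop under load = R_th/(R_th + R_L) = 280.0 / (280.0 + 7390) = 0.03651.
So the output falls by 3.65 %.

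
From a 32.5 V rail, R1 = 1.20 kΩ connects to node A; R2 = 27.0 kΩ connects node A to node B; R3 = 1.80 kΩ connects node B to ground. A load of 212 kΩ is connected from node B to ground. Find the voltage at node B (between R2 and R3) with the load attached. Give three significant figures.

At node B, R3 is in parallel with the load: R3‖R_L = 1.785 kΩ.
Below node A the resistance is R2 + (R3‖R_L) = 28.78 kΩ, so V_A = 32.5 × 28.78/29.98 = 31.20 V.
Then V_B = V_A × (R3‖R_L)/(R2 + R3‖R_L) = 31.20 × 1.785/28.78 = 1.93 V.

V ≈ 1.93 V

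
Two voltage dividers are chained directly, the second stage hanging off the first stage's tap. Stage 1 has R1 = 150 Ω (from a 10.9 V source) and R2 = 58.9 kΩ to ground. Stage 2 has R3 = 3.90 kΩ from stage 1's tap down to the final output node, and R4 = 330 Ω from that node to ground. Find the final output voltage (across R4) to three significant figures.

Stage 2 presents R3+R4 = 4230 Ω as a load on stage 1's tap.
Stage 1's lower leg becomes R2‖(R3+R4) = 3947 Ω, so V_mid = 10.9 × 3947/4097 = 10.50 V.
Stage 2 is itself unloaded: V_out = V_mid × R4/(R3+R4) = 10.50 × 330/4230 = 0.819 V.

V_out ≈ 0.819 V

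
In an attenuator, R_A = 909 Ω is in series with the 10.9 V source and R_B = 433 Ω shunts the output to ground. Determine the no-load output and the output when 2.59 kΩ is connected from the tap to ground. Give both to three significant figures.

Unloaded: 3.52 V; loaded: 3.16 V

Open-circuit: V = 10.9 × 433/(909 + 433) = 3.52 V.
With the load, R_B becomes R_B‖R_L = 371.0 Ω, so V = 10.9 × 371.0/1280 = 3.16 V.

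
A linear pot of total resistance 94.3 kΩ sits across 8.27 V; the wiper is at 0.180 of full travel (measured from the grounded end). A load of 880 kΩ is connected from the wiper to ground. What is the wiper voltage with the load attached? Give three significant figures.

The wiper splits the pot into (1−α)R = 77.33 kΩ above and αR = 16.97 kΩ below.
Lower section ‖ load = 16.65 kΩ.
V_wiper = 8.27 × 16.65/(77.33 + 16.65) = 1.47 V.

V ≈ 1.47 V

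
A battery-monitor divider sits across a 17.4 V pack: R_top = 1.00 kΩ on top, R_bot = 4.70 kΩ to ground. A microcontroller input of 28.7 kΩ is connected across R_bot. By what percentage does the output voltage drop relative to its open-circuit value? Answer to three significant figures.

The divider's output (Thévenin) resistance is R_top‖R_bot = 0.8246 kΩ.
Fractional drop under load = R_th/(R_th + R_L) = 0.8246 / (0.8246 + 28.7) = 0.02793.
So the output falls by 2.79 %.

2.79 %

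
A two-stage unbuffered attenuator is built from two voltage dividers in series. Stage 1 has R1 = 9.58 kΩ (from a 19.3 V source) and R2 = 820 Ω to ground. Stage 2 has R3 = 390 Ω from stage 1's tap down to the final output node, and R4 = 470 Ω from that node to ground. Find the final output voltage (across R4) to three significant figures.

Stage 2 presents R3+R4 = 860.0 Ω as a load on stage 1's tap.
Stage 1's lower leg becomes R2‖(R3+R4) = 419.8 Ω, so V_mid = 19.3 × 419.8/10000 = 0.8102 V.
Stage 2 is itself unloaded: V_out = V_mid × R4/(R3+R4) = 0.8102 × 470/860.0 = 0.443 V.

V_out ≈ 0.443 V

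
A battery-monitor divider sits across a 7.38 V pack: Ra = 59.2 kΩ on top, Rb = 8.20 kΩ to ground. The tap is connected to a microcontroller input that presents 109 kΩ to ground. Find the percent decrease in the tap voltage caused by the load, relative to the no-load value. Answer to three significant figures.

6.20 %

The divider's output (Thévenin) resistance is Ra‖Rb = 7.202 kΩ.
Fractional drop under load = R_th/(R_th + R_L) = 7.202 / (7.202 + 109) = 0.06198.
So the output falls by 6.20 %.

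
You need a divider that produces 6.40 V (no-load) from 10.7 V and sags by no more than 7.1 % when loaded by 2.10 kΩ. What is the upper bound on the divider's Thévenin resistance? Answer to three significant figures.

Loading drop = R_th/(R_th + R_L) ≤ 0.0710, so R_th ≤ R_L · ε/(1−ε) = 2.10 kΩ × 0.0710/0.9290 = 160 Ω.

R_th ≤ 160 Ω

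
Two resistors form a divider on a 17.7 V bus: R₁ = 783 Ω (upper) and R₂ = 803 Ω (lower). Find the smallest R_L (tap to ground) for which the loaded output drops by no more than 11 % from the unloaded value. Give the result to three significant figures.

Output resistance R_th = R₁‖R₂ = (783 × 803)/1586 = 396.4 Ω.
The fractional drop is R_th/(R_th + R_L); requiring this ≤ 0.110 gives R_L ≥ R_th(1/0.110 − 1) = 396.4 × 8.091 = 3.21 kΩ.

R_L(min) ≈ 3.21 kΩ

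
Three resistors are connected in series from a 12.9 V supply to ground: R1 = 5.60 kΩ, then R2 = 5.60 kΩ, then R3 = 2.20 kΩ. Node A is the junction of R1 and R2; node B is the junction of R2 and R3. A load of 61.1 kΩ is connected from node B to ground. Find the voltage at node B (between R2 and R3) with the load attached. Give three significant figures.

At node B, R3 is in parallel with the load: R3‖R_L = 2.124 kΩ.
Below node A the resistance is R2 + (R3‖R_L) = 7.724 kΩ, so V_A = 12.9 × 7.724/13.32 = 7.478 V.
Then V_B = V_A × (R3‖R_L)/(R2 + R3‖R_L) = 7.478 × 2.124/7.724 = 2.06 V.

V ≈ 2.06 V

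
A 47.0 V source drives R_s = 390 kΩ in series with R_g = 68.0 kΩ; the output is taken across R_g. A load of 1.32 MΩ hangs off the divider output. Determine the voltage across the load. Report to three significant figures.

V_out ≈ 6.68 V

The load sits in parallel with R_g: R_g‖R_L = (68.0 × 1320) / (68.0 + 1320) = 64.67 kΩ.
V_out = 47.0 × 64.67 / (390 + 64.67) = 47.0 × 64.67/454.7 = 6.68 V.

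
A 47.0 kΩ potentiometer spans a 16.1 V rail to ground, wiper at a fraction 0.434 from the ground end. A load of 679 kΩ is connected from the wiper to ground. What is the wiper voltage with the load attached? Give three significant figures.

The wiper splits the pot into (1−α)R = 26.60 kΩ above and αR = 20.40 kΩ below.
Lower section ‖ load = 19.80 kΩ.
V_wiper = 16.1 × 19.80/(26.60 + 19.80) = 6.87 V.

V ≈ 6.87 V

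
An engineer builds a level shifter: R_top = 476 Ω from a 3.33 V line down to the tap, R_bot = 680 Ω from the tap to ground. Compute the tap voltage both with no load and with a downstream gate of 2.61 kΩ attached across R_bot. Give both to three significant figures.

Unloaded: 1.96 V; loaded: 1.77 V

Open-circuit: V = 3.33 × 680/(476 + 680) = 1.96 V.
With the load, R_bot becomes R_bot‖R_L = 539.5 Ω, so V = 3.33 × 539.5/1015 = 1.77 V.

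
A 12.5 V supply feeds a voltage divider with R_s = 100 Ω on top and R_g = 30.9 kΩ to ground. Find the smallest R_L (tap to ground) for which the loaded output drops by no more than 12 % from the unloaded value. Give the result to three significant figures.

R_L(min) ≈ 731 Ω

Output resistance R_th = R_s‖R_g = (100 × 30900)/31000 = 99.68 Ω.
The fractional drop is R_th/(R_th + R_L); requiring this ≤ 0.120 gives R_L ≥ R_th(1/0.120 − 1) = 99.68 × 7.333 = 731 Ω.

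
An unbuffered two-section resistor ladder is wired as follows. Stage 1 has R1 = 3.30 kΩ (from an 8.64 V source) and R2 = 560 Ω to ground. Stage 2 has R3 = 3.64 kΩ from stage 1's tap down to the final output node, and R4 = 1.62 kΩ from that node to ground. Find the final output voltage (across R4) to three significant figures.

V_out ≈ 0.354 V

Stage 2 presents R3+R4 = 5260 Ω as a load on stage 1's tap.
Stage 1's lower leg becomes R2‖(R3+R4) = 506.1 Ω, so V_mid = 8.64 × 506.1/3806 = 1.149 V.
Stage 2 is itself unloaded: V_out = V_mid × R4/(R3+R4) = 1.149 × 1620/5260 = 0.354 V.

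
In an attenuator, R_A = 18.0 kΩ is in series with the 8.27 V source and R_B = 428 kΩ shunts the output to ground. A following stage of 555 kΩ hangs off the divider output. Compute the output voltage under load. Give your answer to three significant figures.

The load sits in parallel with R_B: R_B‖R_L = (428 × 555) / (428 + 555) = 241.6 kΩ.
V_out = 8.27 × 241.6 / (18.0 + 241.6) = 8.27 × 241.6/259.6 = 7.70 V.

V_out ≈ 7.70 V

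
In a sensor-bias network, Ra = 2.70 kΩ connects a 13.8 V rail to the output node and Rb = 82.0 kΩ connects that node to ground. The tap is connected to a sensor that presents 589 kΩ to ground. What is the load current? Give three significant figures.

I_L ≈ 0.0226 mA

Rb‖R_L = 71.98 kΩ; V_out = 13.8 × 71.98/74.68 = 13.30 V.
I_L = V_out / R_L = 13.30 / 589 kΩ = 0.0226 mA.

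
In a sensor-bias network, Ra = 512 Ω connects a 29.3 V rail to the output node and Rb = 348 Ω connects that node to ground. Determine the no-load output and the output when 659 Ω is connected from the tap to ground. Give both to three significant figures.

Unloaded: 11.9 V; loaded: 9.02 V

Open-circuit: V = 29.3 × 348/(512 + 348) = 11.9 V.
With the load, Rb becomes Rb‖R_L = 227.7 Ω, so V = 29.3 × 227.7/739.7 = 9.02 V.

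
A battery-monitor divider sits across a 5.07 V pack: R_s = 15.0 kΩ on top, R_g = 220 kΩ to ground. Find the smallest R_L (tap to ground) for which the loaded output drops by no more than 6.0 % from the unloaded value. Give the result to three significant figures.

Output resistance R_th = R_s‖R_g = (15.0 × 220)/235.0 = 14.04 kΩ.
The fractional drop is R_th/(R_th + R_L); requiring this ≤ 0.0600 gives R_L ≥ R_th(1/0.0600 − 1) = 14.04 × 15.67 = 220 kΩ.

R_L(min) ≈ 220 kΩ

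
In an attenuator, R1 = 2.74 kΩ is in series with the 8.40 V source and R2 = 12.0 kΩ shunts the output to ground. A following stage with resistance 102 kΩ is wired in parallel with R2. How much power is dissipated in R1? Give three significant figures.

Total resistance from the source is R1 + (R2‖R_L) = 13.48 kΩ, so I = 8.40/13.48 kΩ = 0.6233 mA.
P = I²·R1 = (0.6233 mA)² × 2.74 kΩ = 1.06 mW.

P ≈ 1.06 mW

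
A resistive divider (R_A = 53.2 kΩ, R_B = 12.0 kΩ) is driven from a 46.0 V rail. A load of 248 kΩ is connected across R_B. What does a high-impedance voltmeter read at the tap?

The load sits in parallel with R_B: R_B‖R_L = (12.0 × 248) / (12.0 + 248) = 11.45 kΩ.
V_out = 46.0 × 11.45 / (53.2 + 11.45) = 46.0 × 11.45/64.65 = 8.14 V.

V_out ≈ 8.14 V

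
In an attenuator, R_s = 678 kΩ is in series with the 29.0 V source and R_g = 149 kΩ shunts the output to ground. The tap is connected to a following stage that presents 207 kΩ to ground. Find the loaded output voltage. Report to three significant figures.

The load sits in parallel with R_g: R_g‖R_L = (149 × 207) / (149 + 207) = 86.64 kΩ.
V_out = 29.0 × 86.64 / (678 + 86.64) = 29.0 × 86.64/764.6 = 3.29 V.

V_out ≈ 3.29 V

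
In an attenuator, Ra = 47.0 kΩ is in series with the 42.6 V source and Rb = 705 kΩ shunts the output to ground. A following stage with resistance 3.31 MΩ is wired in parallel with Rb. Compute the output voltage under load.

The load sits in parallel with Rb: Rb‖R_L = (705 × 3310) / (705 + 3310) = 581.2 kΩ.
V_out = 42.6 × 581.2 / (47.0 + 581.2) = 42.6 × 581.2/628.2 = 39.4 V.
(Unloaded it would have been 39.9 V.)

V_out ≈ 39.4 V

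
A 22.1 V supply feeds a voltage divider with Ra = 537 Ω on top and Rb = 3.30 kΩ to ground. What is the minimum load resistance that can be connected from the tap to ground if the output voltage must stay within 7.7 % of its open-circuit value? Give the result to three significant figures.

Output resistance R_th = Ra‖Rb = (537 × 3300)/3837 = 461.8 Ω.
The fractional drop is R_th/(R_th + R_L); requiring this ≤ 0.0770 gives R_L ≥ R_th(1/0.0770 − 1) = 461.8 × 11.99 = 5.54 kΩ.

R_L(min) ≈ 5.54 kΩ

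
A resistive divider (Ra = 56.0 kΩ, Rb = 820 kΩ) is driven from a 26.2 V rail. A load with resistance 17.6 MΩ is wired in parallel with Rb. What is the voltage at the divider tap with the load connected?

V_out ≈ 24.5 V

The load sits in parallel with Rb: Rb‖R_L = (820 × 17600) / (820 + 17600) = 783.5 kΩ.
V_out = 26.2 × 783.5 / (56.0 + 783.5) = 26.2 × 783.5/839.5 = 24.5 V.
(Unloaded it would have been 24.5 V.)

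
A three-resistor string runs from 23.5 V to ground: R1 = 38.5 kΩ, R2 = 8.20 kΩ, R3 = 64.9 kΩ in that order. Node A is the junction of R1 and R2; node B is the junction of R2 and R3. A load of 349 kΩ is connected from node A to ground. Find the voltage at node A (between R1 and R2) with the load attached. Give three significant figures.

Below node A the series string R2+R3 = 73.10 kΩ sits in parallel with the 349 kΩ load: 60.44 kΩ.
V_A = 23.5 × 60.44/(38.5 + 60.44) = 14.4 V.

V ≈ 14.4 V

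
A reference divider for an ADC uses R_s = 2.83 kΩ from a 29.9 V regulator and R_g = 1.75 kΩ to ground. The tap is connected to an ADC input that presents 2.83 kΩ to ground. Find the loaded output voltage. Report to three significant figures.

V_out ≈ 8.27 V

The load sits in parallel with R_g: R_g‖R_L = (1.75 × 2.83) / (1.75 + 2.83) = 1.081 kΩ.
V_out = 29.9 × 1.081 / (2.83 + 1.081) = 29.9 × 1.081/3.911 = 8.27 V.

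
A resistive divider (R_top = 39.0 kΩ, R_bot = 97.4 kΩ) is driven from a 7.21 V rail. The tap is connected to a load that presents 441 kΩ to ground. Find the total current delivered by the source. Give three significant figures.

R_bot‖R_L = 79.78 kΩ, so the source sees R_top + R_bot‖R_L = 118.8 kΩ.
I = 7.21 V / 118.8 kΩ = 0.0607 mA.

I ≈ 0.0607 mA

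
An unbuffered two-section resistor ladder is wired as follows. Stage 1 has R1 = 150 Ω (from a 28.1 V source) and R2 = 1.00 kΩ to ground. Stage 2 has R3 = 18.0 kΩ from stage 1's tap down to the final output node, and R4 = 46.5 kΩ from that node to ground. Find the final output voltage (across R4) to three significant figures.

V_out ≈ 17.6 V

Stage 2 presents R3+R4 = 64500 Ω as a load on stage 1's tap.
Stage 1's lower leg becomes R2‖(R3+R4) = 984.7 Ω, so V_mid = 28.1 × 984.7/1135 = 24.39 V.
Stage 2 is itself unloaded: V_out = V_mid × R4/(R3+R4) = 24.39 × 46500/64500 = 17.6 V.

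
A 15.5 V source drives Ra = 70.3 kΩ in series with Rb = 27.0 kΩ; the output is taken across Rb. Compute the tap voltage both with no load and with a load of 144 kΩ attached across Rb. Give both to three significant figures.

Unloaded: 4.30 V; loaded: 3.79 V

Open-circuit: V = 15.5 × 27.0/(70.3 + 27.0) = 4.30 V.
With the load, Rb becomes Rb‖R_L = 22.74 kΩ, so V = 15.5 × 22.74/93.04 = 3.79 V.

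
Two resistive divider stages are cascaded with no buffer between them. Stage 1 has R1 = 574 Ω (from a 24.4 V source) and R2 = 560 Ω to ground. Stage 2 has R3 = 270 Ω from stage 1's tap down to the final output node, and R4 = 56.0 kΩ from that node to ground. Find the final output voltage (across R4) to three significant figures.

V_out ≈ 11.9 V

Stage 2 presents R3+R4 = 56270 Ω as a load on stage 1's tap.
Stage 1's lower leg becomes R2‖(R3+R4) = 554.5 Ω, so V_mid = 24.4 × 554.5/1128 = 11.99 V.
Stage 2 is itself unloaded: V_out = V_mid × R4/(R3+R4) = 11.99 × 56000/56270 = 11.9 V.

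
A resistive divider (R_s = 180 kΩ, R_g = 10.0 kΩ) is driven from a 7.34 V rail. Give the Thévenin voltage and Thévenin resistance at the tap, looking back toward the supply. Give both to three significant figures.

V_th = 0.386 V, R_th = 9.47 kΩ

V_th is the open-circuit tap voltage: 7.34 × 10.0/(180 + 10.0) = 0.386 V.
With the supply zeroed, R_s and R_g appear in parallel from the tap: R_th = R_s‖R_g = (180 × 10.0)/190.0 = 9.47 kΩ.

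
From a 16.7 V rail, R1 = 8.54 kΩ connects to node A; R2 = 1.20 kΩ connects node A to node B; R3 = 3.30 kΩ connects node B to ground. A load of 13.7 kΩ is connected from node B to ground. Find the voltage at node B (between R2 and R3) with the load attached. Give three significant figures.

At node B, R3 is in parallel with the load: R3‖R_L = 2.659 kΩ.
Below node A the resistance is R2 + (R3‖R_L) = 3.859 kΩ, so V_A = 16.7 × 3.859/12.40 = 5.198 V.
Then V_B = V_A × (R3‖R_L)/(R2 + R3‖R_L) = 5.198 × 2.659/3.859 = 3.58 V.

V ≈ 3.58 V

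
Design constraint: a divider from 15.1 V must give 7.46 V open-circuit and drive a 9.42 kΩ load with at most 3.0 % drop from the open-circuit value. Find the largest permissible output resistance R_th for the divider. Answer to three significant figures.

Loading drop = R_th/(R_th + R_L) ≤ 0.0300, so R_th ≤ R_L · ε/(1−ε) = 9.42 kΩ × 0.0300/0.9700 = 291 Ω.

R_th ≤ 291 Ω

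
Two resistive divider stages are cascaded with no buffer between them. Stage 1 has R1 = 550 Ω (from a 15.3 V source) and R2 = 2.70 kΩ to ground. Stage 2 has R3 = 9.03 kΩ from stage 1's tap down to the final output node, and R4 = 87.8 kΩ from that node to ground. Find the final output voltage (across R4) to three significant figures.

Stage 2 presents R3+R4 = 96830 Ω as a load on stage 1's tap.
Stage 1's lower leg becomes R2‖(R3+R4) = 2627 Ω, so V_mid = 15.3 × 2627/3177 = 12.65 V.
Stage 2 is itself unloaded: V_out = V_mid × R4/(R3+R4) = 12.65 × 87800/96830 = 11.5 V.

V_out ≈ 11.5 V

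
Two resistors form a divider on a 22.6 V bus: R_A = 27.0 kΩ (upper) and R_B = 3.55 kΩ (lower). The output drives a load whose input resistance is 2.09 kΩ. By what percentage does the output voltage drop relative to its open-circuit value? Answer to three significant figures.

Unloaded V = 22.6 × 3.55/30.55 = 2.626 V.
Loaded: R_B‖R_L = 1.316 kΩ, giving V = 22.6 × 1.316/28.32 = 1.050 V.
Drop = (2.626 − 1.050) / 2.626 = 60.0 %.

60.0 %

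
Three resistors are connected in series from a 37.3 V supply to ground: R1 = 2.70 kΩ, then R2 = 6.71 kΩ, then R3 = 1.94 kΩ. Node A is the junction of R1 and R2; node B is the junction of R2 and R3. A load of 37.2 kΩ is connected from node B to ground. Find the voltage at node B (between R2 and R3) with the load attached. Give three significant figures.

V ≈ 6.11 V

At node B, R3 is in parallel with the load: R3‖R_L = 1.844 kΩ.
Below node A the resistance is R2 + (R3‖R_L) = 8.554 kΩ, so V_A = 37.3 × 8.554/11.25 = 28.35 V.
Then V_B = V_A × (R3‖R_L)/(R2 + R3‖R_L) = 28.35 × 1.844/8.554 = 6.11 V.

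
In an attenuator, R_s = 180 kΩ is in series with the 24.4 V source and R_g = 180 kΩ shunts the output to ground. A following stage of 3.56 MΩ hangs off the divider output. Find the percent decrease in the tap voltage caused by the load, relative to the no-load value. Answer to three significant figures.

The divider's output (Thévenin) resistance is R_s‖R_g = 90.00 kΩ.
Fractional drop under load = R_th/(R_th + R_L) = 90.00 / (90.00 + 3560) = 0.02466.
So the output falls by 2.47 %.

2.47 %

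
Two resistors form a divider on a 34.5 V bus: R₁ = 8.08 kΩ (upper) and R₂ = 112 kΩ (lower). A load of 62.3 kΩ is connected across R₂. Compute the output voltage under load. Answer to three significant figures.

The load sits in parallel with R₂: R₂‖R_L = (112 × 62.3) / (112 + 62.3) = 40.03 kΩ.
V_out = 34.5 × 40.03 / (8.08 + 40.03) = 34.5 × 40.03/48.11 = 28.7 V.

V_out ≈ 28.7 V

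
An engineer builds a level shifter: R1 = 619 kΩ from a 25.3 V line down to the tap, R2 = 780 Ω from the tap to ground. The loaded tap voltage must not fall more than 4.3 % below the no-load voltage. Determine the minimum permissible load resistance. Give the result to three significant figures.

R_L(min) ≈ 17.3 kΩ

Output resistance R_th = R1‖R2 = (619000 × 780)/619800 = 779.0 Ω.
The fractional drop is R_th/(R_th + R_L); requiring this ≤ 0.0430 gives R_L ≥ R_th(1/0.0430 − 1) = 779.0 × 22.26 = 17.3 kΩ.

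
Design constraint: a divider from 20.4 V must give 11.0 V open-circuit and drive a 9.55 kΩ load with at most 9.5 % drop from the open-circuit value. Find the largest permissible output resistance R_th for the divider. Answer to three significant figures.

Loading drop = R_th/(R_th + R_L) ≤ 0.0950, so R_th ≤ R_L · ε/(1−ε) = 9.55 kΩ × 0.0950/0.9050 = 1.00 kΩ.

R_th ≤ 1.00 kΩ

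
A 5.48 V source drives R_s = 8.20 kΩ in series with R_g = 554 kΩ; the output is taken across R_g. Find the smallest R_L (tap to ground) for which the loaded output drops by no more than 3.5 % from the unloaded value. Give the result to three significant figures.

Output resistance R_th = R_s‖R_g = (8.20 × 554)/562.2 = 8.080 kΩ.
The fractional drop is R_th/(R_th + R_L); requiring this ≤ 0.0350 gives R_L ≥ R_th(1/0.0350 − 1) = 8.080 × 27.57 = 223 kΩ.

R_L(min) ≈ 223 kΩ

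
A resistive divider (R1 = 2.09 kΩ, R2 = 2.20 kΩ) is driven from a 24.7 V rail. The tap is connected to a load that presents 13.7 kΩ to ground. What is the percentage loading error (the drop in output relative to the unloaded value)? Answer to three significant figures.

7.26 %

The divider's output (Thévenin) resistance is R1‖R2 = 1.072 kΩ.
Fractional drop under load = R_th/(R_th + R_L) = 1.072 / (1.072 + 13.7) = 0.07256.
So the output falls by 7.26 %.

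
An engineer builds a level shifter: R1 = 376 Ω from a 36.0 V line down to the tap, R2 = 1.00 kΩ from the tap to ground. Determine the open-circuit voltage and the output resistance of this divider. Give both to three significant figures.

V_th = 26.2 V, R_th = 273 Ω

V_th is the open-circuit tap voltage: 36.0 × 1000/(376 + 1000) = 26.2 V.
With the supply zeroed, R1 and R2 appear in parallel from the tap: R_th = R1‖R2 = (376 × 1000)/1376 = 273 Ω.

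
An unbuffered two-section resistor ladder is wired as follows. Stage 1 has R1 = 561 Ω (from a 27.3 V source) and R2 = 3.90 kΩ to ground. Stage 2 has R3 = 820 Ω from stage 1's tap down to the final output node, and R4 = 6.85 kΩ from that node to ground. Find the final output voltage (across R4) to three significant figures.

Stage 2 presents R3+R4 = 7670 Ω as a load on stage 1's tap.
Stage 1's lower leg becomes R2‖(R3+R4) = 2585 Ω, so V_mid = 27.3 × 2585/3146 = 22.43 V.
Stage 2 is itself unloaded: V_out = V_mid × R4/(R3+R4) = 22.43 × 6850/7670 = 20.0 V.

V_out ≈ 20.0 V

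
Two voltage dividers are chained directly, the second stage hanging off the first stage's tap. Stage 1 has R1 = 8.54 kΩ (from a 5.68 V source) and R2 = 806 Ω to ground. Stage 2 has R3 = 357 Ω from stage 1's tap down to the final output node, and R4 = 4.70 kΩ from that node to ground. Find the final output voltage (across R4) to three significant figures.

V_out ≈ 0.397 V

Stage 2 presents R3+R4 = 5057 Ω as a load on stage 1's tap.
Stage 1's lower leg becomes R2‖(R3+R4) = 695.2 Ω, so V_mid = 5.68 × 695.2/9235 = 0.4276 V.
Stage 2 is itself unloaded: V_out = V_mid × R4/(R3+R4) = 0.4276 × 4700/5057 = 0.397 V.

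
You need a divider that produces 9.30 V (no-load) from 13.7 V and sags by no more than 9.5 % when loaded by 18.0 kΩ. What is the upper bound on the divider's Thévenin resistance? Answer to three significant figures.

R_th ≤ 1.89 kΩ

Loading drop = R_th/(R_th + R_L) ≤ 0.0950, so R_th ≤ R_L · ε/(1−ε) = 18.0 kΩ × 0.0950/0.9050 = 1.89 kΩ.
(Any R1, R2 with R2/(R1+R2) = 0.679 and R1‖R2 ≤ 1.89 kΩ will meet the spec.)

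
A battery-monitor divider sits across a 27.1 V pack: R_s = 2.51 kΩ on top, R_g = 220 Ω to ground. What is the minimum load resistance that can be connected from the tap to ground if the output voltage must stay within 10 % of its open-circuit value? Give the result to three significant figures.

Output resistance R_th = R_s‖R_g = (2510 × 220)/2730 = 202.3 Ω.
The fractional drop is R_th/(R_th + R_L); requiring this ≤ 0.100 gives R_L ≥ R_th(1/0.100 − 1) = 202.3 × 9.000 = 1.82 kΩ.

R_L(min) ≈ 1.82 kΩ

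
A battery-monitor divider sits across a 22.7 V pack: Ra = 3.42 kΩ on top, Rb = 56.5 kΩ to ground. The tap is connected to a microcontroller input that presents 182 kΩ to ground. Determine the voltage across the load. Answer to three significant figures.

V_out ≈ 21.0 V

The load sits in parallel with Rb: Rb‖R_L = (56.5 × 182) / (56.5 + 182) = 43.12 kΩ.
V_out = 22.7 × 43.12 / (3.42 + 43.12) = 22.7 × 43.12/46.54 = 21.0 V.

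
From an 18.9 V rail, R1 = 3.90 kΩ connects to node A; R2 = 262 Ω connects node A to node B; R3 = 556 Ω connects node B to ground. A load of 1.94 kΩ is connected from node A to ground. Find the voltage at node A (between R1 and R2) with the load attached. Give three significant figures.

V ≈ 2.43 V

Below node A the series string R2+R3 = 818.0 Ω sits in parallel with the 1940 Ω load: 575.4 Ω.
V_A = 18.9 × 575.4/(3900 + 575.4) = 2.43 V.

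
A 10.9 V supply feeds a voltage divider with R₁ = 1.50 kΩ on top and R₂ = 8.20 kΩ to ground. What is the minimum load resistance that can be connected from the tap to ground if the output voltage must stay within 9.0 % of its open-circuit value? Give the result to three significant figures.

R_L(min) ≈ 12.8 kΩ

Output resistance R_th = R₁‖R₂ = (1.50 × 8.20)/9.700 = 1.268 kΩ.
The fractional drop is R_th/(R_th + R_L); requiring this ≤ 0.0900 gives R_L ≥ R_th(1/0.0900 − 1) = 1.268 × 10.11 = 12.8 kΩ.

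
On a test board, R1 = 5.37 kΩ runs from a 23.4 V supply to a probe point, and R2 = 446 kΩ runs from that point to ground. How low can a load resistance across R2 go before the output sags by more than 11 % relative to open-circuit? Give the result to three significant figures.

Output resistance R_th = R1‖R2 = (5.37 × 446)/451.4 = 5.306 kΩ.
The fractional drop is R_th/(R_th + R_L); requiring this ≤ 0.110 gives R_L ≥ R_th(1/0.110 − 1) = 5.306 × 8.091 = 42.9 kΩ.

R_L(min) ≈ 42.9 kΩ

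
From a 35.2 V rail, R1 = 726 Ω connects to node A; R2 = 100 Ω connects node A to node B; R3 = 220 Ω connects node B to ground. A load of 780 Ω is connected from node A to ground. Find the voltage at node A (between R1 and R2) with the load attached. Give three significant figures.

Below node A the series string R2+R3 = 320.0 Ω sits in parallel with the 780 Ω load: 226.9 Ω.
V_A = 35.2 × 226.9/(726 + 226.9) = 8.38 V.

V ≈ 8.38 V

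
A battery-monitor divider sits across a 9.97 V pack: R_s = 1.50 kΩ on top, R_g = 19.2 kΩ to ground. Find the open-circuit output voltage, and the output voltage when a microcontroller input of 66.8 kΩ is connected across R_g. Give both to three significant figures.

Unloaded: 9.25 V; loaded: 9.06 V

Open-circuit: V = 9.97 × 19.2/(1.50 + 19.2) = 9.25 V.
With the load, R_g becomes R_g‖R_L = 14.91 kΩ, so V = 9.97 × 14.91/16.41 = 9.06 V.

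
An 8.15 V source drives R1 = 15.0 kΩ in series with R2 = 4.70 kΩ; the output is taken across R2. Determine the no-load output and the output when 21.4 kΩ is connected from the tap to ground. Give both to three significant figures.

Unloaded: 1.94 V; loaded: 1.67 V

Open-circuit: V = 8.15 × 4.70/(15.0 + 4.70) = 1.94 V.
With the load, R2 becomes R2‖R_L = 3.854 kΩ, so V = 8.15 × 3.854/18.85 = 1.67 V.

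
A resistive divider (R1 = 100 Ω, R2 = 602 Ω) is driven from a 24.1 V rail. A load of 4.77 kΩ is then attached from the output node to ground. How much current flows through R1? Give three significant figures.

I ≈ 38.0 mA

R2‖R_L = 534.5 Ω, so the source sees R1 + R2‖R_L = 634.5 Ω.
I = 24.1 V / 634.5 Ω = 38.0 mA.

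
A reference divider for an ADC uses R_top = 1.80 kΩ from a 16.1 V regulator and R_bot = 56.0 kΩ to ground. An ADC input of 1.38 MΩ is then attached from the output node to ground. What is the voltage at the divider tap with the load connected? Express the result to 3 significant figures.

The load sits in parallel with R_bot: R_bot‖R_L = (56.0 × 1380) / (56.0 + 1380) = 53.82 kΩ.
V_out = 16.1 × 53.82 / (1.80 + 53.82) = 16.1 × 53.82/55.62 = 15.6 V.
(Unloaded it would have been 15.6 V.)

V_out ≈ 15.6 V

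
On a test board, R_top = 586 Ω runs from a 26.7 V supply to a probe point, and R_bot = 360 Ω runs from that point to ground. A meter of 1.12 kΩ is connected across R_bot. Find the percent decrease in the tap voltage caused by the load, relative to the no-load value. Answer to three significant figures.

The divider's output (Thévenin) resistance is R_top‖R_bot = 223.0 Ω.
Fractional drop under load = R_th/(R_th + R_L) = 223.0 / (223.0 + 1120) = 0.1660.
So the output falls by 16.6 %.

16.6 %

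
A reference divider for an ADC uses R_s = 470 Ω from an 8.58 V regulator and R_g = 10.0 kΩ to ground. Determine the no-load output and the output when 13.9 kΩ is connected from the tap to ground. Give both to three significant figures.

Open-circuit: V = 8.58 × 10000/(470 + 10000) = 8.19 V.
With the load, R_g becomes R_g‖R_L = 5816 Ω, so V = 8.58 × 5816/6286 = 7.94 V.

Unloaded: 8.19 V; loaded: 7.94 V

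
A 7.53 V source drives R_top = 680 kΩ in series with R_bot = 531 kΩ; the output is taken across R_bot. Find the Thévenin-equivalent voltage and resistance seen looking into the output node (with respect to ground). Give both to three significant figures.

V_th = 3.30 V, R_th = 298 kΩ

V_th is the open-circuit tap voltage: 7.53 × 531/(680 + 531) = 3.30 V.
With the supply zeroed, R_top and R_bot appear in parallel from the tap: R_th = R_top‖R_bot = (680 × 531)/1211 = 298 kΩ.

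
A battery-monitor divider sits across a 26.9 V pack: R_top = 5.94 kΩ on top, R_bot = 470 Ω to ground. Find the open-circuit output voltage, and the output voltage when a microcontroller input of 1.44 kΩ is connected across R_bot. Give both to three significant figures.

Open-circuit: V = 26.9 × 470/(5940 + 470) = 1.97 V.
With the load, R_bot becomes R_bot‖R_L = 354.3 Ω, so V = 26.9 × 354.3/6294 = 1.51 V.

Unloaded: 1.97 V; loaded: 1.51 V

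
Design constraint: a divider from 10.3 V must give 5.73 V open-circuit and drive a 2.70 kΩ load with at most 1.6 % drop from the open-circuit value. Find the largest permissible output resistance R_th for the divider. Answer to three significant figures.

Loading drop = R_th/(R_th + R_L) ≤ 0.0160, so R_th ≤ R_L · ε/(1−ε) = 2.70 kΩ × 0.0160/0.9840 = 43.9 Ω.
(Any R1, R2 with R2/(R1+R2) = 0.556 and R1‖R2 ≤ 43.9 Ω will meet the spec.)

R_th ≤ 43.9 Ω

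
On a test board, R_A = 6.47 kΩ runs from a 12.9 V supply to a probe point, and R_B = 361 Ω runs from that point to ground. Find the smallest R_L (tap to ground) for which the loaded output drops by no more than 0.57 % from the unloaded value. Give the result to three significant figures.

Output resistance R_th = R_A‖R_B = (6470 × 361)/6831 = 341.9 Ω.
The fractional drop is R_th/(R_th + R_L); requiring this ≤ 0.00570 gives R_L ≥ R_th(1/0.00570 − 1) = 341.9 × 174.4 = 59.6 kΩ.

R_L(min) ≈ 59.6 kΩ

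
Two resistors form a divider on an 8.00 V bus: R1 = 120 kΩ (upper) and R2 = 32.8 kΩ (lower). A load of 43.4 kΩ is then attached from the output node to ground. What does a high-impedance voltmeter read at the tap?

V_out ≈ 1.08 V

The load sits in parallel with R2: R2‖R_L = (32.8 × 43.4) / (32.8 + 43.4) = 18.68 kΩ.
V_out = 8.00 × 18.68 / (120 + 18.68) = 8.00 × 18.68/138.7 = 1.08 V.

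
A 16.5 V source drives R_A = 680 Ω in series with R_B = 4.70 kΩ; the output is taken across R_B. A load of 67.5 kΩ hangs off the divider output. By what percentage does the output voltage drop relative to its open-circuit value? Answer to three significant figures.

0.872 %

The divider's output (Thévenin) resistance is R_A‖R_B = 594.1 Ω.
Fractional drop under load = R_th/(R_th + R_L) = 594.1 / (594.1 + 67500) = 0.008724.
So the output falls by 0.872 %.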